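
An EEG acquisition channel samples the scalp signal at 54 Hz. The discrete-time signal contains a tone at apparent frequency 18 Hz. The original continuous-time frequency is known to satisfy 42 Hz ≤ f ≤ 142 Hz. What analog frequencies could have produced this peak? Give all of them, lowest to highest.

Frequencies that alias to 18 Hz are k·fs ± 18 Hz for integer k ≥ 0.
k=0: 18 Hz.
k=1: 36 Hz, 72 Hz.
k=2: 90 Hz, 126 Hz.
k=3: 144 Hz, 180 Hz.
Within [42 Hz, 142 Hz]: 72 Hz, 90 Hz, 126 Hz.

72 Hz, 90 Hz, 126 Hz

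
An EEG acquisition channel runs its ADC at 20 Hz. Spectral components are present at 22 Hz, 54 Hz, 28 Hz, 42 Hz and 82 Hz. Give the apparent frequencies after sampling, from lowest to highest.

fs/2 = 10 Hz.
22 Hz mod fs = 2 Hz.
2 Hz ≤ fs/2 = 10 Hz, appears at 2 Hz.
54 Hz mod fs = 14 Hz.
14 Hz > fs/2 = 10 Hz, folds to fs − 14 Hz = 6 Hz.
28 Hz mod fs = 8 Hz.
8 Hz ≤ fs/2 = 10 Hz, appears at 8 Hz.
42 Hz mod fs = 2 Hz.
2 Hz ≤ fs/2 = 10 Hz, appears at 2 Hz.
82 Hz mod fs = 2 Hz.
2 Hz ≤ fs/2 = 10 Hz, appears at 2 Hz.
Distinct values: {2 Hz, 6 Hz, 8 Hz}.

2 Hz, 6 Hz, 8 Hz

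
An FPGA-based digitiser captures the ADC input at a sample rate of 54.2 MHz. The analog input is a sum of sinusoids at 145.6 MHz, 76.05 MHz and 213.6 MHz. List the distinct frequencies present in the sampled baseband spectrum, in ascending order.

fs/2 = 27.1 MHz.
145.6 MHz mod fs = 37.2 MHz.
37.2 MHz > fs/2 = 27.1 MHz, folds to fs − 37.2 MHz = 17 MHz.
76.05 MHz mod fs = 21.85 MHz.
21.85 MHz ≤ fs/2 = 27.1 MHz, appears at 21.85 MHz.
213.6 MHz mod fs = 51 MHz.
51 MHz > fs/2 = 27.1 MHz, folds to fs − 51 MHz = 3.2 MHz.
Distinct values: {3.2 MHz, 17 MHz, 21.85 MHz}.

3.2 MHz, 17 MHz, 21.85 MHz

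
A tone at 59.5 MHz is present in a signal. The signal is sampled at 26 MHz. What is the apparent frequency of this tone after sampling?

7.5 MHz

59.5 MHz mod fs = 7.5 MHz.
7.5 MHz ≤ fs/2 = 13 MHz, appears at 7.5 MHz.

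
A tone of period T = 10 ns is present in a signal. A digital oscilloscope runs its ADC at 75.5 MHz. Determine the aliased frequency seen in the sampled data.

24.5 MHz

T = 10 ns → f = 1/T = 100 MHz.
100 MHz mod fs = 24.5 MHz.
24.5 MHz ≤ fs/2 = 37.75 MHz, appears at 24.5 MHz.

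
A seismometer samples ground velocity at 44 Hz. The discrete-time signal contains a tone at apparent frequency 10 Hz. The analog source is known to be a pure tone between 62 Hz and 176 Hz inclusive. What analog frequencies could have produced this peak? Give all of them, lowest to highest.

78 Hz, 98 Hz, 122 Hz, 142 Hz, 166 Hz

Frequencies that alias to 10 Hz are k·fs ± 10 Hz for integer k ≥ 0.
k=0: 10 Hz.
k=1: 34 Hz, 54 Hz.
k=2: 78 Hz, 98 Hz.
k=3: 122 Hz, 142 Hz.
k=4: 166 Hz, 186 Hz.
k=5: 210 Hz, 230 Hz.
Within [62 Hz, 176 Hz]: 78 Hz, 98 Hz, 122 Hz, 142 Hz, 166 Hz.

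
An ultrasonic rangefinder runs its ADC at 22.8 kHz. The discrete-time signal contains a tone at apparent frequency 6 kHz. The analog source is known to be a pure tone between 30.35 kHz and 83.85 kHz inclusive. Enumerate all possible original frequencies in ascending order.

39.6 kHz, 51.6 kHz, 62.4 kHz, 74.4 kHz

Frequencies that alias to 6 kHz are k·fs ± 6 kHz for integer k ≥ 0.
k=0: 6 kHz.
k=1: 16.8 kHz, 28.8 kHz.
k=2: 39.6 kHz, 51.6 kHz.
k=3: 62.4 kHz, 74.4 kHz.
k=4: 85.2 kHz, 97.2 kHz.
Within [30.35 kHz, 83.85 kHz]: 39.6 kHz, 51.6 kHz, 62.4 kHz, 74.4 kHz.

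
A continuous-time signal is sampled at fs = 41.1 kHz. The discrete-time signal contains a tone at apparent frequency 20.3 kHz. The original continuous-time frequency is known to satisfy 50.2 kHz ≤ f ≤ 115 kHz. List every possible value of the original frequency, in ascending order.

61.4 kHz, 61.9 kHz, 102.5 kHz, 103 kHz

Frequencies that alias to 20.3 kHz are k·fs ± 20.3 kHz for integer k ≥ 0.
k=0: 20.3 kHz.
k=1: 20.8 kHz, 61.4 kHz.
k=2: 61.9 kHz, 102.5 kHz.
k=3: 103 kHz, 143.6 kHz.
k=4: 144.1 kHz, 184.7 kHz.
Within [50.2 kHz, 115 kHz]: 61.4 kHz, 61.9 kHz, 102.5 kHz, 103 kHz.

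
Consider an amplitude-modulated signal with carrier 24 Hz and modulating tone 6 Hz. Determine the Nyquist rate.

AM sidebands sit at fc ± fm = 18 Hz and 30 Hz.
Highest-frequency component: 30 Hz.
Nyquist rate = 2 × 30 Hz = 60 Hz.

60 Hz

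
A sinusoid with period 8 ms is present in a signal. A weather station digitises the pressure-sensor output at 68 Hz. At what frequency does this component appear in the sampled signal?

T = 8 ms → f = 1/T = 125 Hz.
125 Hz mod fs = 57 Hz.
57 Hz > fs/2 = 34 Hz, folds to fs − 57 Hz = 11 Hz.

11 Hz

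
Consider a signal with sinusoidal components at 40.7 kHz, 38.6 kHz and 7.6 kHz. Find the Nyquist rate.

81.4 kHz

Highest-frequency component: 40.7 kHz.
Nyquist rate = 2 × 40.7 kHz = 81.4 kHz.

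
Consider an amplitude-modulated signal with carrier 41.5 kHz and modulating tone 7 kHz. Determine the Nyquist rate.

97 kHz

AM sidebands sit at fc ± fm = 34.5 kHz and 48.5 kHz.
Highest-frequency component: 48.5 kHz.
Nyquist rate = 2 × 48.5 kHz = 97 kHz.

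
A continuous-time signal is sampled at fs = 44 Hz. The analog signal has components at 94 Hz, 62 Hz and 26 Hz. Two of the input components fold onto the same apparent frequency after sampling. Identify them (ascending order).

26 Hz, 62 Hz

fs/2 = 22 Hz.
94 Hz mod fs = 6 Hz.
6 Hz ≤ fs/2 = 22 Hz, appears at 6 Hz.
62 Hz mod fs = 18 Hz.
18 Hz ≤ fs/2 = 22 Hz, appears at 18 Hz.
26 Hz > fs/2 = 22 Hz, folds to fs − 26 Hz = 18 Hz.
26 Hz and 62 Hz both map to 18 Hz.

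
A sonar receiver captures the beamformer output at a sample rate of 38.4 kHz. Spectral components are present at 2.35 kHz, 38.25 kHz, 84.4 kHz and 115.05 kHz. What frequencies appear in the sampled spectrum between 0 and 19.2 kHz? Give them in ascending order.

0.15 kHz, 2.35 kHz, 7.6 kHz

fs/2 = 19.2 kHz.
2.35 kHz ≤ fs/2 = 19.2 kHz, passes unchanged.
38.25 kHz > fs/2 = 19.2 kHz, folds to fs − 38.25 kHz = 0.15 kHz.
84.4 kHz mod fs = 7.6 kHz.
7.6 kHz ≤ fs/2 = 19.2 kHz, appears at 7.6 kHz.
115.05 kHz mod fs = 38.25 kHz.
38.25 kHz > fs/2 = 19.2 kHz, folds to fs − 38.25 kHz = 0.15 kHz.
Distinct values: {0.15 kHz, 2.35 kHz, 7.6 kHz}.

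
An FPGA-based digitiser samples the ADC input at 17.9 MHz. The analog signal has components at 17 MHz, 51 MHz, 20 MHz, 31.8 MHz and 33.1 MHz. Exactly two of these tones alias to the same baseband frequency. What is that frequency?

2.7 MHz

fs/2 = 8.95 MHz.
17 MHz > fs/2 = 8.95 MHz, folds to fs − 17 MHz = 0.9 MHz.
51 MHz mod fs = 15.2 MHz.
15.2 MHz > fs/2 = 8.95 MHz, folds to fs − 15.2 MHz = 2.7 MHz.
20 MHz mod fs = 2.1 MHz.
2.1 MHz ≤ fs/2 = 8.95 MHz, appears at 2.1 MHz.
31.8 MHz mod fs = 13.9 MHz.
13.9 MHz > fs/2 = 8.95 MHz, folds to fs − 13.9 MHz = 4 MHz.
33.1 MHz mod fs = 15.2 MHz.
15.2 MHz > fs/2 = 8.95 MHz, folds to fs − 15.2 MHz = 2.7 MHz.
33.1 MHz and 51 MHz both map to 2.7 MHz.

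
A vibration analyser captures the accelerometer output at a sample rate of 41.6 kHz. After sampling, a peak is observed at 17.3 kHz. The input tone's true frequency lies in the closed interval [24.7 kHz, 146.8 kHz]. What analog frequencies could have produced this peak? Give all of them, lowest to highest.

Frequencies that alias to 17.3 kHz are k·fs ± 17.3 kHz for integer k ≥ 0.
k=0: 17.3 kHz.
k=1: 24.3 kHz, 58.9 kHz.
k=2: 65.9 kHz, 100.5 kHz.
k=3: 107.5 kHz, 142.1 kHz.
k=4: 149.1 kHz, 183.7 kHz.
Within [24.7 kHz, 146.8 kHz]: 58.9 kHz, 65.9 kHz, 100.5 kHz, 107.5 kHz, 142.1 kHz.

58.9 kHz, 65.9 kHz, 100.5 kHz, 107.5 kHz, 142.1 kHz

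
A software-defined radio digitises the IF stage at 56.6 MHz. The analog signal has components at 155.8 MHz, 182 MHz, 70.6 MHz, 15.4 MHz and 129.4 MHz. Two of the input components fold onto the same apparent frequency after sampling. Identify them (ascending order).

fs/2 = 28.3 MHz.
155.8 MHz mod fs = 42.6 MHz.
42.6 MHz > fs/2 = 28.3 MHz, folds to fs − 42.6 MHz = 14 MHz.
182 MHz mod fs = 12.2 MHz.
12.2 MHz ≤ fs/2 = 28.3 MHz, appears at 12.2 MHz.
70.6 MHz mod fs = 14 MHz.
14 MHz ≤ fs/2 = 28.3 MHz, appears at 14 MHz.
15.4 MHz ≤ fs/2 = 28.3 MHz, passes unchanged.
129.4 MHz mod fs = 16.2 MHz.
16.2 MHz ≤ fs/2 = 28.3 MHz, appears at 16.2 MHz.
70.6 MHz and 155.8 MHz both map to 14 MHz.

70.6 MHz, 155.8 MHz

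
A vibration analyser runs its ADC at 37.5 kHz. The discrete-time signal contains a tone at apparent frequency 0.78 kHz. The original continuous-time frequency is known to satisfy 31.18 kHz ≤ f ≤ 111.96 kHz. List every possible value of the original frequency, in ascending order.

Frequencies that alias to 0.78 kHz are k·fs ± 0.78 kHz for integer k ≥ 0.
k=0: 0.78 kHz.
k=1: 36.72 kHz, 38.28 kHz.
k=2: 74.22 kHz, 75.78 kHz.
k=3: 111.72 kHz, 113.28 kHz.
k=4: 149.22 kHz, 150.78 kHz.
Within [31.18 kHz, 111.96 kHz]: 36.72 kHz, 38.28 kHz, 74.22 kHz, 75.78 kHz, 111.72 kHz.

36.72 kHz, 38.28 kHz, 74.22 kHz, 75.78 kHz, 111.72 kHz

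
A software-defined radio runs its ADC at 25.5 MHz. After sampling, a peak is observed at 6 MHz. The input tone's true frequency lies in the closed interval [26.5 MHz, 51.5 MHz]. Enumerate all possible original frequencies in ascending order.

Frequencies that alias to 6 MHz are k·fs ± 6 MHz for integer k ≥ 0.
k=0: 6 MHz.
k=1: 19.5 MHz, 31.5 MHz.
k=2: 45 MHz, 57 MHz.
k=3: 70.5 MHz, 82.5 MHz.
Within [26.5 MHz, 51.5 MHz]: 31.5 MHz, 45 MHz.

31.5 MHz, 45 MHz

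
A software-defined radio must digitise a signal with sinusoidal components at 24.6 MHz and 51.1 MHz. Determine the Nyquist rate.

Highest-frequency component: 51.1 MHz.
Nyquist rate = 2 × 51.1 MHz = 102.2 MHz.

102.2 MHz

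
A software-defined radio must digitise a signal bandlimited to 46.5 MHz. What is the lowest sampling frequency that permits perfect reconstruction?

Nyquist rate = 2 × 46.5 MHz = 93 MHz.

93 MHz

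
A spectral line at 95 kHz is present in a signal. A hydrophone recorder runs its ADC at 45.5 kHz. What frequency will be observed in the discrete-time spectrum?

4 kHz

95 kHz mod fs = 4 kHz.
4 kHz ≤ fs/2 = 22.75 kHz, appears at 4 kHz.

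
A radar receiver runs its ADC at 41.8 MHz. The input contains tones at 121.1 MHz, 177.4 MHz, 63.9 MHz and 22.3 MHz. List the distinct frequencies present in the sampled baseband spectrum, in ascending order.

fs/2 = 20.9 MHz.
121.1 MHz mod fs = 37.5 MHz.
37.5 MHz > fs/2 = 20.9 MHz, folds to fs − 37.5 MHz = 4.3 MHz.
177.4 MHz mod fs = 10.2 MHz.
10.2 MHz ≤ fs/2 = 20.9 MHz, appears at 10.2 MHz.
63.9 MHz mod fs = 22.1 MHz.
22.1 MHz > fs/2 = 20.9 MHz, folds to fs − 22.1 MHz = 19.7 MHz.
22.3 MHz > fs/2 = 20.9 MHz, folds to fs − 22.3 MHz = 19.5 MHz.
Distinct values: {4.3 MHz, 10.2 MHz, 19.5 MHz, 19.7 MHz}.

4.3 MHz, 10.2 MHz, 19.5 MHz, 19.7 MHz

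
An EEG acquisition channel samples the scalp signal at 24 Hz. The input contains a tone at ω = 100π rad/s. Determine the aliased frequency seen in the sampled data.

ω = 100π rad/s → f = ω/(2π) = 50 Hz.
50 Hz mod fs = 2 Hz.
2 Hz ≤ fs/2 = 12 Hz, appears at 2 Hz.

2 Hz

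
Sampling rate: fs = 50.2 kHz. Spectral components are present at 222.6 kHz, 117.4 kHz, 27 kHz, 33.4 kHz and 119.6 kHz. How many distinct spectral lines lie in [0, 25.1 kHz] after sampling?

fs/2 = 25.1 kHz.
222.6 kHz mod fs = 21.8 kHz.
21.8 kHz ≤ fs/2 = 25.1 kHz, appears at 21.8 kHz.
117.4 kHz mod fs = 17 kHz.
17 kHz ≤ fs/2 = 25.1 kHz, appears at 17 kHz.
27 kHz > fs/2 = 25.1 kHz, folds to fs − 27 kHz = 23.2 kHz.
33.4 kHz > fs/2 = 25.1 kHz, folds to fs − 33.4 kHz = 16.8 kHz.
119.6 kHz mod fs = 19.2 kHz.
19.2 kHz ≤ fs/2 = 25.1 kHz, appears at 19.2 kHz.
Distinct values: {16.8 kHz, 17 kHz, 19.2 kHz, 21.8 kHz, 23.2 kHz} → 5.

5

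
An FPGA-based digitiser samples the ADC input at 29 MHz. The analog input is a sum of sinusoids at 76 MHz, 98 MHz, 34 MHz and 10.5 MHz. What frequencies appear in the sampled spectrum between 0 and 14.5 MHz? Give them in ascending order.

5 MHz, 10.5 MHz, 11 MHz

fs/2 = 14.5 MHz.
76 MHz mod fs = 18 MHz.
18 MHz > fs/2 = 14.5 MHz, folds to fs − 18 MHz = 11 MHz.
98 MHz mod fs = 11 MHz.
11 MHz ≤ fs/2 = 14.5 MHz, appears at 11 MHz.
34 MHz mod fs = 5 MHz.
5 MHz ≤ fs/2 = 14.5 MHz, appears at 5 MHz.
10.5 MHz ≤ fs/2 = 14.5 MHz, passes unchanged.
Distinct values: {5 MHz, 10.5 MHz, 11 MHz}.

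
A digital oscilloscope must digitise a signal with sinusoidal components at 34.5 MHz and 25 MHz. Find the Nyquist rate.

69 MHz

Highest-frequency component: 34.5 MHz.
Nyquist rate = 2 × 34.5 MHz = 69 MHz.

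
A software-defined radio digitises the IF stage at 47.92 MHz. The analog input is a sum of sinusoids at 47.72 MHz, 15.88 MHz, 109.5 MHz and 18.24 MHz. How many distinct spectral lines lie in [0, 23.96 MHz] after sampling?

4

fs/2 = 23.96 MHz.
47.72 MHz > fs/2 = 23.96 MHz, folds to fs − 47.72 MHz = 0.2 MHz.
15.88 MHz ≤ fs/2 = 23.96 MHz, passes unchanged.
109.5 MHz mod fs = 13.66 MHz.
13.66 MHz ≤ fs/2 = 23.96 MHz, appears at 13.66 MHz.
18.24 MHz ≤ fs/2 = 23.96 MHz, passes unchanged.
Distinct values: {0.2 MHz, 13.66 MHz, 15.88 MHz, 18.24 MHz} → 4.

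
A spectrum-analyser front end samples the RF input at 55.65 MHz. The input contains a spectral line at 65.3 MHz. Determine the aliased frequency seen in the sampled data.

9.65 MHz

65.3 MHz mod fs = 9.65 MHz.
9.65 MHz ≤ fs/2 = 27.825 MHz, appears at 9.65 MHz.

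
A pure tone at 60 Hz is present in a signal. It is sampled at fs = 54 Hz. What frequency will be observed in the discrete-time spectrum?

6 Hz

60 Hz mod fs = 6 Hz.
6 Hz ≤ fs/2 = 27 Hz, appears at 6 Hz.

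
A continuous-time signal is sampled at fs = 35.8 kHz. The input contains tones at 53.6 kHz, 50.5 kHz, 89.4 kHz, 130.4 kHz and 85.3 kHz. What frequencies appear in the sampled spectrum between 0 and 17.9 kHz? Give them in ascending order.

fs/2 = 17.9 kHz.
53.6 kHz mod fs = 17.8 kHz.
17.8 kHz ≤ fs/2 = 17.9 kHz, appears at 17.8 kHz.
50.5 kHz mod fs = 14.7 kHz.
14.7 kHz ≤ fs/2 = 17.9 kHz, appears at 14.7 kHz.
89.4 kHz mod fs = 17.8 kHz.
17.8 kHz ≤ fs/2 = 17.9 kHz, appears at 17.8 kHz.
130.4 kHz mod fs = 23 kHz.
23 kHz > fs/2 = 17.9 kHz, folds to fs − 23 kHz = 12.8 kHz.
85.3 kHz mod fs = 13.7 kHz.
13.7 kHz ≤ fs/2 = 17.9 kHz, appears at 13.7 kHz.
Distinct values: {12.8 kHz, 13.7 kHz, 14.7 kHz, 17.8 kHz}.

12.8 kHz, 13.7 kHz, 14.7 kHz, 17.8 kHz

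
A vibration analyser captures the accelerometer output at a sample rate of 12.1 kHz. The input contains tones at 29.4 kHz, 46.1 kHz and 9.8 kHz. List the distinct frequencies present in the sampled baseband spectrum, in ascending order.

fs/2 = 6.05 kHz.
29.4 kHz mod fs = 5.2 kHz.
5.2 kHz ≤ fs/2 = 6.05 kHz, appears at 5.2 kHz.
46.1 kHz mod fs = 9.8 kHz.
9.8 kHz > fs/2 = 6.05 kHz, folds to fs − 9.8 kHz = 2.3 kHz.
9.8 kHz > fs/2 = 6.05 kHz, folds to fs − 9.8 kHz = 2.3 kHz.
Distinct values: {2.3 kHz, 5.2 kHz}.

2.3 kHz, 5.2 kHz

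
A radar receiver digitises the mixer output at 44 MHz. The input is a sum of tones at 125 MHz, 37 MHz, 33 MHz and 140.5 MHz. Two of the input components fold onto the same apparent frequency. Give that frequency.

7 MHz

fs/2 = 22 MHz.
125 MHz mod fs = 37 MHz.
37 MHz > fs/2 = 22 MHz, folds to fs − 37 MHz = 7 MHz.
37 MHz > fs/2 = 22 MHz, folds to fs − 37 MHz = 7 MHz.
33 MHz > fs/2 = 22 MHz, folds to fs − 33 MHz = 11 MHz.
140.5 MHz mod fs = 8.5 MHz.
8.5 MHz ≤ fs/2 = 22 MHz, appears at 8.5 MHz.
37 MHz and 125 MHz both map to 7 MHz.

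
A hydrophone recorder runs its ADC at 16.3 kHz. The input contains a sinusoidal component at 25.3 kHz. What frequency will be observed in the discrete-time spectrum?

25.3 kHz mod fs = 9 kHz.
9 kHz > fs/2 = 8.15 kHz, folds to fs − 9 kHz = 7.3 kHz.

7.3 kHz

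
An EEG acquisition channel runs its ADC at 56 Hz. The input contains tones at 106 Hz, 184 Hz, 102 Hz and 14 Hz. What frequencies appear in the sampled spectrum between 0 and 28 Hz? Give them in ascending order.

6 Hz, 10 Hz, 14 Hz, 16 Hz

fs/2 = 28 Hz.
106 Hz mod fs = 50 Hz.
50 Hz > fs/2 = 28 Hz, folds to fs − 50 Hz = 6 Hz.
184 Hz mod fs = 16 Hz.
16 Hz ≤ fs/2 = 28 Hz, appears at 16 Hz.
102 Hz mod fs = 46 Hz.
46 Hz > fs/2 = 28 Hz, folds to fs − 46 Hz = 10 Hz.
14 Hz ≤ fs/2 = 28 Hz, passes unchanged.
Distinct values: {6 Hz, 10 Hz, 14 Hz, 16 Hz}.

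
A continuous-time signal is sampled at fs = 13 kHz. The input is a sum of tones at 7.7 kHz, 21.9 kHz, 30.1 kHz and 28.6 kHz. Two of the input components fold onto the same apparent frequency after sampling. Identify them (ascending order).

21.9 kHz, 30.1 kHz

fs/2 = 6.5 kHz.
7.7 kHz > fs/2 = 6.5 kHz, folds to fs − 7.7 kHz = 5.3 kHz.
21.9 kHz mod fs = 8.9 kHz.
8.9 kHz > fs/2 = 6.5 kHz, folds to fs − 8.9 kHz = 4.1 kHz.
30.1 kHz mod fs = 4.1 kHz.
4.1 kHz ≤ fs/2 = 6.5 kHz, appears at 4.1 kHz.
28.6 kHz mod fs = 2.6 kHz.
2.6 kHz ≤ fs/2 = 6.5 kHz, appears at 2.6 kHz.
21.9 kHz and 30.1 kHz both map to 4.1 kHz.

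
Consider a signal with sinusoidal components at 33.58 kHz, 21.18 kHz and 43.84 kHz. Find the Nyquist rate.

87.68 kHz

Highest-frequency component: 43.84 kHz.
Nyquist rate = 2 × 43.84 kHz = 87.68 kHz.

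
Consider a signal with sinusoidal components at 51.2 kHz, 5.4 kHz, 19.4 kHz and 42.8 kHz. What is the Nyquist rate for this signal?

102.4 kHz

Highest-frequency component: 51.2 kHz.
Nyquist rate = 2 × 51.2 kHz = 102.4 kHz.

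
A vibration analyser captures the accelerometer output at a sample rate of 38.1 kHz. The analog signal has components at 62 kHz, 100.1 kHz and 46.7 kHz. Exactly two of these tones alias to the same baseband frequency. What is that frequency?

fs/2 = 19.05 kHz.
62 kHz mod fs = 23.9 kHz.
23.9 kHz > fs/2 = 19.05 kHz, folds to fs − 23.9 kHz = 14.2 kHz.
100.1 kHz mod fs = 23.9 kHz.
23.9 kHz > fs/2 = 19.05 kHz, folds to fs − 23.9 kHz = 14.2 kHz.
46.7 kHz mod fs = 8.6 kHz.
8.6 kHz ≤ fs/2 = 19.05 kHz, appears at 8.6 kHz.
62 kHz and 100.1 kHz both map to 14.2 kHz.

14.2 kHz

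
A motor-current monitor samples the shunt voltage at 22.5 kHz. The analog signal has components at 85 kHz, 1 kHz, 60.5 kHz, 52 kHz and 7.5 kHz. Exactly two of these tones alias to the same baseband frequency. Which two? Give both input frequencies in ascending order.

fs/2 = 11.25 kHz.
85 kHz mod fs = 17.5 kHz.
17.5 kHz > fs/2 = 11.25 kHz, folds to fs − 17.5 kHz = 5 kHz.
1 kHz ≤ fs/2 = 11.25 kHz, passes unchanged.
60.5 kHz mod fs = 15.5 kHz.
15.5 kHz > fs/2 = 11.25 kHz, folds to fs − 15.5 kHz = 7 kHz.
52 kHz mod fs = 7 kHz.
7 kHz ≤ fs/2 = 11.25 kHz, appears at 7 kHz.
7.5 kHz ≤ fs/2 = 11.25 kHz, passes unchanged.
52 kHz and 60.5 kHz both map to 7 kHz.

52 kHz, 60.5 kHz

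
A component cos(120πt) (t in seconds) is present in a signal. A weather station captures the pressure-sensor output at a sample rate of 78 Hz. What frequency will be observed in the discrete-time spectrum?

ω = 120π rad/s → f = ω/(2π) = 60 Hz.
60 Hz > fs/2 = 39 Hz, folds to fs − 60 Hz = 18 Hz.

18 Hz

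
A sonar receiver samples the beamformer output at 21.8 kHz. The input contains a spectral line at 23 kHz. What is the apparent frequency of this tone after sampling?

23 kHz mod fs = 1.2 kHz.
1.2 kHz ≤ fs/2 = 10.9 kHz, appears at 1.2 kHz.

1.2 kHz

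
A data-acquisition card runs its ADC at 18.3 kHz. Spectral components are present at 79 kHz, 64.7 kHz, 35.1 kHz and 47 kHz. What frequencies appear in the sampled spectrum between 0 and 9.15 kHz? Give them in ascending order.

1.5 kHz, 5.8 kHz, 7.9 kHz, 8.5 kHz

fs/2 = 9.15 kHz.
79 kHz mod fs = 5.8 kHz.
5.8 kHz ≤ fs/2 = 9.15 kHz, appears at 5.8 kHz.
64.7 kHz mod fs = 9.8 kHz.
9.8 kHz > fs/2 = 9.15 kHz, folds to fs − 9.8 kHz = 8.5 kHz.
35.1 kHz mod fs = 16.8 kHz.
16.8 kHz > fs/2 = 9.15 kHz, folds to fs − 16.8 kHz = 1.5 kHz.
47 kHz mod fs = 10.4 kHz.
10.4 kHz > fs/2 = 9.15 kHz, folds to fs − 10.4 kHz = 7.9 kHz.
Distinct values: {1.5 kHz, 5.8 kHz, 7.9 kHz, 8.5 kHz}.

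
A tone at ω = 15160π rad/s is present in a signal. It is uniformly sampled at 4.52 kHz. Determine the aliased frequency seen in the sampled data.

ω = 15160π rad/s → f = ω/(2π) = 7580 Hz = 7.58 kHz.
7.58 kHz mod fs = 3.06 kHz.
3.06 kHz > fs/2 = 2.26 kHz, folds to fs − 3.06 kHz = 1.46 kHz.

1.46 kHz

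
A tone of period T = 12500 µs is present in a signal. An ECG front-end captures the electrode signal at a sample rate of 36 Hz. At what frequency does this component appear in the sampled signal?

T = 12500 µs → f = 1/T = 80 Hz.
80 Hz mod fs = 8 Hz.
8 Hz ≤ fs/2 = 18 Hz, appears at 8 Hz.

8 Hz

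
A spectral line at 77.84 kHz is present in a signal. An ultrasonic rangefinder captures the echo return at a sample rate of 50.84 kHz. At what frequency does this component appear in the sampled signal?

23.84 kHz

77.84 kHz mod fs = 27 kHz.
27 kHz > fs/2 = 25.42 kHz, folds to fs − 27 kHz = 23.84 kHz.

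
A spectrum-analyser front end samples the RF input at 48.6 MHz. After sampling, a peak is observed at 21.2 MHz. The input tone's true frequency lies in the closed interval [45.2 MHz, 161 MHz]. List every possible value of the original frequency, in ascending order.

Frequencies that alias to 21.2 MHz are k·fs ± 21.2 MHz for integer k ≥ 0.
k=0: 21.2 MHz.
k=1: 27.4 MHz, 69.8 MHz.
k=2: 76 MHz, 118.4 MHz.
k=3: 124.6 MHz, 167 MHz.
k=4: 173.2 MHz, 215.6 MHz.
Within [45.2 MHz, 161 MHz]: 69.8 MHz, 76 MHz, 118.4 MHz, 124.6 MHz.

69.8 MHz, 76 MHz, 118.4 MHz, 124.6 MHz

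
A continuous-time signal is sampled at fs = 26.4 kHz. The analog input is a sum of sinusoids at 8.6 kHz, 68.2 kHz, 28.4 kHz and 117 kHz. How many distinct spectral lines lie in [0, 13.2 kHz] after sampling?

4

fs/2 = 13.2 kHz.
8.6 kHz ≤ fs/2 = 13.2 kHz, passes unchanged.
68.2 kHz mod fs = 15.4 kHz.
15.4 kHz > fs/2 = 13.2 kHz, folds to fs − 15.4 kHz = 11 kHz.
28.4 kHz mod fs = 2 kHz.
2 kHz ≤ fs/2 = 13.2 kHz, appears at 2 kHz.
117 kHz mod fs = 11.4 kHz.
11.4 kHz ≤ fs/2 = 13.2 kHz, appears at 11.4 kHz.
Distinct values: {2 kHz, 8.6 kHz, 11 kHz, 11.4 kHz} → 4.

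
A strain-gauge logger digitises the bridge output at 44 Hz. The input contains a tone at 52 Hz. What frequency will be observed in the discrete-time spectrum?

52 Hz mod fs = 8 Hz.
8 Hz ≤ fs/2 = 22 Hz, appears at 8 Hz.

8 Hz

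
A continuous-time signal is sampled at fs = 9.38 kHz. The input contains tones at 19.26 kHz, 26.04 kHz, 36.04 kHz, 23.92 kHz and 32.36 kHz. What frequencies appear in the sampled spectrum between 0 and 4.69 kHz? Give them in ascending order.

0.5 kHz, 1.48 kHz, 2.1 kHz, 4.22 kHz

fs/2 = 4.69 kHz.
19.26 kHz mod fs = 0.5 kHz.
0.5 kHz ≤ fs/2 = 4.69 kHz, appears at 0.5 kHz.
26.04 kHz mod fs = 7.28 kHz.
7.28 kHz > fs/2 = 4.69 kHz, folds to fs − 7.28 kHz = 2.1 kHz.
36.04 kHz mod fs = 7.9 kHz.
7.9 kHz > fs/2 = 4.69 kHz, folds to fs − 7.9 kHz = 1.48 kHz.
23.92 kHz mod fs = 5.16 kHz.
5.16 kHz > fs/2 = 4.69 kHz, folds to fs − 5.16 kHz = 4.22 kHz.
32.36 kHz mod fs = 4.22 kHz.
4.22 kHz ≤ fs/2 = 4.69 kHz, appears at 4.22 kHz.
Distinct values: {0.5 kHz, 1.48 kHz, 2.1 kHz, 4.22 kHz}.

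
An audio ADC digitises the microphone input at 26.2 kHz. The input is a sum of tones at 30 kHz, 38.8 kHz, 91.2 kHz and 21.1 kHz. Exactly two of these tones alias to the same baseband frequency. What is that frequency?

12.6 kHz

fs/2 = 13.1 kHz.
30 kHz mod fs = 3.8 kHz.
3.8 kHz ≤ fs/2 = 13.1 kHz, appears at 3.8 kHz.
38.8 kHz mod fs = 12.6 kHz.
12.6 kHz ≤ fs/2 = 13.1 kHz, appears at 12.6 kHz.
91.2 kHz mod fs = 12.6 kHz.
12.6 kHz ≤ fs/2 = 13.1 kHz, appears at 12.6 kHz.
21.1 kHz > fs/2 = 13.1 kHz, folds to fs − 21.1 kHz = 5.1 kHz.
38.8 kHz and 91.2 kHz both map to 12.6 kHz.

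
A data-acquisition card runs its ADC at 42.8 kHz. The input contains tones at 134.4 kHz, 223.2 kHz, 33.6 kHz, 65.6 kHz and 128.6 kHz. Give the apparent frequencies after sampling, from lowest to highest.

0.2 kHz, 6 kHz, 9.2 kHz, 20 kHz

fs/2 = 21.4 kHz.
134.4 kHz mod fs = 6 kHz.
6 kHz ≤ fs/2 = 21.4 kHz, appears at 6 kHz.
223.2 kHz mod fs = 9.2 kHz.
9.2 kHz ≤ fs/2 = 21.4 kHz, appears at 9.2 kHz.
33.6 kHz > fs/2 = 21.4 kHz, folds to fs − 33.6 kHz = 9.2 kHz.
65.6 kHz mod fs = 22.8 kHz.
22.8 kHz > fs/2 = 21.4 kHz, folds to fs − 22.8 kHz = 20 kHz.
128.6 kHz mod fs = 0.2 kHz.
0.2 kHz ≤ fs/2 = 21.4 kHz, appears at 0.2 kHz.
Distinct values: {0.2 kHz, 6 kHz, 9.2 kHz, 20 kHz}.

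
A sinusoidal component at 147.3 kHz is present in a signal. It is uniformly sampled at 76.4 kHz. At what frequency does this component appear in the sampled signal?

5.5 kHz

147.3 kHz mod fs = 70.9 kHz.
70.9 kHz > fs/2 = 38.2 kHz, folds to fs − 70.9 kHz = 5.5 kHz.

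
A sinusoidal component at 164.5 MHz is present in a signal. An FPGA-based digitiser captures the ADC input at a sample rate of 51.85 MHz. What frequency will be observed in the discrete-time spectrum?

8.95 MHz

164.5 MHz mod fs = 8.95 MHz.
8.95 MHz ≤ fs/2 = 25.925 MHz, appears at 8.95 MHz.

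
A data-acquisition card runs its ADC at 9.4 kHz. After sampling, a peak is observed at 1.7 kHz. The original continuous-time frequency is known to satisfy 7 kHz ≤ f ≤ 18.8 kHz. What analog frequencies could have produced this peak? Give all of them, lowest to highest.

Frequencies that alias to 1.7 kHz are k·fs ± 1.7 kHz for integer k ≥ 0.
k=0: 1.7 kHz.
k=1: 7.7 kHz, 11.1 kHz.
k=2: 17.1 kHz, 20.5 kHz.
k=3: 26.5 kHz, 29.9 kHz.
Within [7 kHz, 18.8 kHz]: 7.7 kHz, 11.1 kHz, 17.1 kHz.

7.7 kHz, 11.1 kHz, 17.1 kHz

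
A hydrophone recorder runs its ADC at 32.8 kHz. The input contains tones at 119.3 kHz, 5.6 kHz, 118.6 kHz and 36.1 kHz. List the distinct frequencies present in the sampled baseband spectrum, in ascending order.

3.3 kHz, 5.6 kHz, 11.9 kHz, 12.6 kHz

fs/2 = 16.4 kHz.
119.3 kHz mod fs = 20.9 kHz.
20.9 kHz > fs/2 = 16.4 kHz, folds to fs − 20.9 kHz = 11.9 kHz.
5.6 kHz ≤ fs/2 = 16.4 kHz, passes unchanged.
118.6 kHz mod fs = 20.2 kHz.
20.2 kHz > fs/2 = 16.4 kHz, folds to fs − 20.2 kHz = 12.6 kHz.
36.1 kHz mod fs = 3.3 kHz.
3.3 kHz ≤ fs/2 = 16.4 kHz, appears at 3.3 kHz.
Distinct values: {3.3 kHz, 5.6 kHz, 11.9 kHz, 12.6 kHz}.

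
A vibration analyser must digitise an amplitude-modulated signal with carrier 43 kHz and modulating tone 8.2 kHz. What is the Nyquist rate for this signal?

AM sidebands sit at fc ± fm = 34.8 kHz and 51.2 kHz.
Highest-frequency component: 51.2 kHz.
Nyquist rate = 2 × 51.2 kHz = 102.4 kHz.

102.4 kHz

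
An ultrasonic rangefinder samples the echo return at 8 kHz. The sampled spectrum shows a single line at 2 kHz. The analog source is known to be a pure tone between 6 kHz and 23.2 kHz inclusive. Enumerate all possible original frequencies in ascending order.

6 kHz, 10 kHz, 14 kHz, 18 kHz, 22 kHz

Frequencies that alias to 2 kHz are k·fs ± 2 kHz for integer k ≥ 0.
k=0: 2 kHz.
k=1: 6 kHz, 10 kHz.
k=2: 14 kHz, 18 kHz.
k=3: 22 kHz, 26 kHz.
k=4: 30 kHz, 34 kHz.
Within [6 kHz, 23.2 kHz]: 6 kHz, 10 kHz, 14 kHz, 18 kHz, 22 kHz.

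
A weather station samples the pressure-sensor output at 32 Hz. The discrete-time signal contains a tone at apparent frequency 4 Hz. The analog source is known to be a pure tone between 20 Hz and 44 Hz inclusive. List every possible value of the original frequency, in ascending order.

Frequencies that alias to 4 Hz are k·fs ± 4 Hz for integer k ≥ 0.
k=0: 4 Hz.
k=1: 28 Hz, 36 Hz.
k=2: 60 Hz, 68 Hz.
Within [20 Hz, 44 Hz]: 28 Hz, 36 Hz.

28 Hz, 36 Hz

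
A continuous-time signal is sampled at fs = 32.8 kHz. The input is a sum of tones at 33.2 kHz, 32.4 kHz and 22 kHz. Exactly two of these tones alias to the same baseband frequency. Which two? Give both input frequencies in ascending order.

32.4 kHz, 33.2 kHz

fs/2 = 16.4 kHz.
33.2 kHz mod fs = 0.4 kHz.
0.4 kHz ≤ fs/2 = 16.4 kHz, appears at 0.4 kHz.
32.4 kHz > fs/2 = 16.4 kHz, folds to fs − 32.4 kHz = 0.4 kHz.
22 kHz > fs/2 = 16.4 kHz, folds to fs − 22 kHz = 10.8 kHz.
32.4 kHz and 33.2 kHz both map to 0.4 kHz.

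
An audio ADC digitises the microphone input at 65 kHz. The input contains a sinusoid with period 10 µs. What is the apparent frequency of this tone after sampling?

T = 10 µs → f = 1/T = 100 kHz.
100 kHz mod fs = 35 kHz.
35 kHz > fs/2 = 32.5 kHz, folds to fs − 35 kHz = 30 kHz.

30 kHz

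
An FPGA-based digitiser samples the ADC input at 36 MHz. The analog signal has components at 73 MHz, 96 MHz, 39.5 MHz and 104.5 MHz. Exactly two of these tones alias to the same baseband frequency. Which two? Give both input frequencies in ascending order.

39.5 MHz, 104.5 MHz

fs/2 = 18 MHz.
73 MHz mod fs = 1 MHz.
1 MHz ≤ fs/2 = 18 MHz, appears at 1 MHz.
96 MHz mod fs = 24 MHz.
24 MHz > fs/2 = 18 MHz, folds to fs − 24 MHz = 12 MHz.
39.5 MHz mod fs = 3.5 MHz.
3.5 MHz ≤ fs/2 = 18 MHz, appears at 3.5 MHz.
104.5 MHz mod fs = 32.5 MHz.
32.5 MHz > fs/2 = 18 MHz, folds to fs − 32.5 MHz = 3.5 MHz.
39.5 MHz and 104.5 MHz both map to 3.5 MHz.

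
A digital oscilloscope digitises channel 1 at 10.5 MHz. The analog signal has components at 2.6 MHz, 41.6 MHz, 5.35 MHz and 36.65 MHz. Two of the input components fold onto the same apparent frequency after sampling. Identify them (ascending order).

fs/2 = 5.25 MHz.
2.6 MHz ≤ fs/2 = 5.25 MHz, passes unchanged.
41.6 MHz mod fs = 10.1 MHz.
10.1 MHz > fs/2 = 5.25 MHz, folds to fs − 10.1 MHz = 0.4 MHz.
5.35 MHz > fs/2 = 5.25 MHz, folds to fs − 5.35 MHz = 5.15 MHz.
36.65 MHz mod fs = 5.15 MHz.
5.15 MHz ≤ fs/2 = 5.25 MHz, appears at 5.15 MHz.
5.35 MHz and 36.65 MHz both map to 5.15 MHz.

5.35 MHz, 36.65 MHz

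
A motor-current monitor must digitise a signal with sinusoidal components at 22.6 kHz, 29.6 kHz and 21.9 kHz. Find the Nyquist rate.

Highest-frequency component: 29.6 kHz.
Nyquist rate = 2 × 29.6 kHz = 59.2 kHz.

59.2 kHz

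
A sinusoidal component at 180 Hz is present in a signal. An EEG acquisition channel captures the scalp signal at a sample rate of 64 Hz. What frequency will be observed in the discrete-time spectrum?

180 Hz mod fs = 52 Hz.
52 Hz > fs/2 = 32 Hz, folds to fs − 52 Hz = 12 Hz.

12 Hz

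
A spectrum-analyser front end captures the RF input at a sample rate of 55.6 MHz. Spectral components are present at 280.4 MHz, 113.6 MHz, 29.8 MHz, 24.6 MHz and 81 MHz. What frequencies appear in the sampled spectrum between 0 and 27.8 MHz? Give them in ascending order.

fs/2 = 27.8 MHz.
280.4 MHz mod fs = 2.4 MHz.
2.4 MHz ≤ fs/2 = 27.8 MHz, appears at 2.4 MHz.
113.6 MHz mod fs = 2.4 MHz.
2.4 MHz ≤ fs/2 = 27.8 MHz, appears at 2.4 MHz.
29.8 MHz > fs/2 = 27.8 MHz, folds to fs − 29.8 MHz = 25.8 MHz.
24.6 MHz ≤ fs/2 = 27.8 MHz, passes unchanged.
81 MHz mod fs = 25.4 MHz.
25.4 MHz ≤ fs/2 = 27.8 MHz, appears at 25.4 MHz.
Distinct values: {2.4 MHz, 24.6 MHz, 25.4 MHz, 25.8 MHz}.

2.4 MHz, 24.6 MHz, 25.4 MHz, 25.8 MHz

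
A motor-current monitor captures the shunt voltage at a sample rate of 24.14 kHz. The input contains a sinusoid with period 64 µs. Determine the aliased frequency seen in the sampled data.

T = 64 µs → f = 1/T = 15.625 kHz.
15.625 kHz > fs/2 = 12.07 kHz, folds to fs − 15.625 kHz = 8.515 kHz.

8.515 kHz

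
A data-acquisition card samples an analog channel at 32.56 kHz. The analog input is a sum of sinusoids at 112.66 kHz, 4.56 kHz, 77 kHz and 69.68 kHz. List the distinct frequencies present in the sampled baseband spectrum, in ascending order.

fs/2 = 16.28 kHz.
112.66 kHz mod fs = 14.98 kHz.
14.98 kHz ≤ fs/2 = 16.28 kHz, appears at 14.98 kHz.
4.56 kHz ≤ fs/2 = 16.28 kHz, passes unchanged.
77 kHz mod fs = 11.88 kHz.
11.88 kHz ≤ fs/2 = 16.28 kHz, appears at 11.88 kHz.
69.68 kHz mod fs = 4.56 kHz.
4.56 kHz ≤ fs/2 = 16.28 kHz, appears at 4.56 kHz.
Distinct values: {4.56 kHz, 11.88 kHz, 14.98 kHz}.

4.56 kHz, 11.88 kHz, 14.98 kHz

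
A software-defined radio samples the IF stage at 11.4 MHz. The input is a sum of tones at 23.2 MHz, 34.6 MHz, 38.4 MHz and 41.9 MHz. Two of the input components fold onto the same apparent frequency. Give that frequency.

fs/2 = 5.7 MHz.
23.2 MHz mod fs = 0.4 MHz.
0.4 MHz ≤ fs/2 = 5.7 MHz, appears at 0.4 MHz.
34.6 MHz mod fs = 0.4 MHz.
0.4 MHz ≤ fs/2 = 5.7 MHz, appears at 0.4 MHz.
38.4 MHz mod fs = 4.2 MHz.
4.2 MHz ≤ fs/2 = 5.7 MHz, appears at 4.2 MHz.
41.9 MHz mod fs = 7.7 MHz.
7.7 MHz > fs/2 = 5.7 MHz, folds to fs − 7.7 MHz = 3.7 MHz.
23.2 MHz and 34.6 MHz both map to 0.4 MHz.

0.4 MHz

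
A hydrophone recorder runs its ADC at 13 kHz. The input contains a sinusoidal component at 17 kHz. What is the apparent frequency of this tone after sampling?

4 kHz

17 kHz mod fs = 4 kHz.
4 kHz ≤ fs/2 = 6.5 kHz, appears at 4 kHz.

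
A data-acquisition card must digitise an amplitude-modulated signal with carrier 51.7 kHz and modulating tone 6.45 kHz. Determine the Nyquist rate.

116.3 kHz

AM sidebands sit at fc ± fm = 45.25 kHz and 58.15 kHz.
Highest-frequency component: 58.15 kHz.
Nyquist rate = 2 × 58.15 kHz = 116.3 kHz.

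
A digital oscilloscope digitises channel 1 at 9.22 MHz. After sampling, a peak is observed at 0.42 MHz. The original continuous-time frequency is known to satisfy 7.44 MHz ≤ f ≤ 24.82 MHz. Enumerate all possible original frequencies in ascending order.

8.8 MHz, 9.64 MHz, 18.02 MHz, 18.86 MHz

Frequencies that alias to 0.42 MHz are k·fs ± 0.42 MHz for integer k ≥ 0.
k=0: 0.42 MHz.
k=1: 8.8 MHz, 9.64 MHz.
k=2: 18.02 MHz, 18.86 MHz.
k=3: 27.24 MHz, 28.08 MHz.
Within [7.44 MHz, 24.82 MHz]: 8.8 MHz, 9.64 MHz, 18.02 MHz, 18.86 MHz.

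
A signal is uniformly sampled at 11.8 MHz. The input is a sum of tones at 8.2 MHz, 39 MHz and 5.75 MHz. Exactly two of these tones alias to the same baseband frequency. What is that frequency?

fs/2 = 5.9 MHz.
8.2 MHz > fs/2 = 5.9 MHz, folds to fs − 8.2 MHz = 3.6 MHz.
39 MHz mod fs = 3.6 MHz.
3.6 MHz ≤ fs/2 = 5.9 MHz, appears at 3.6 MHz.
5.75 MHz ≤ fs/2 = 5.9 MHz, passes unchanged.
8.2 MHz and 39 MHz both map to 3.6 MHz.

3.6 MHz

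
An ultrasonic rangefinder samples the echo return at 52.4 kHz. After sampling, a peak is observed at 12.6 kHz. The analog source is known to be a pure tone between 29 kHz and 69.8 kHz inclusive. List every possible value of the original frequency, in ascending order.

39.8 kHz, 65 kHz

Frequencies that alias to 12.6 kHz are k·fs ± 12.6 kHz for integer k ≥ 0.
k=0: 12.6 kHz.
k=1: 39.8 kHz, 65 kHz.
k=2: 92.2 kHz, 117.4 kHz.
Within [29 kHz, 69.8 kHz]: 39.8 kHz, 65 kHz.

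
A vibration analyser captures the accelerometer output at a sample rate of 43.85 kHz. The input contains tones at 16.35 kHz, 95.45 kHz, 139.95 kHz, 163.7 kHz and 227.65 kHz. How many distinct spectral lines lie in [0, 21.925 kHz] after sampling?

fs/2 = 21.925 kHz.
16.35 kHz ≤ fs/2 = 21.925 kHz, passes unchanged.
95.45 kHz mod fs = 7.75 kHz.
7.75 kHz ≤ fs/2 = 21.925 kHz, appears at 7.75 kHz.
139.95 kHz mod fs = 8.4 kHz.
8.4 kHz ≤ fs/2 = 21.925 kHz, appears at 8.4 kHz.
163.7 kHz mod fs = 32.15 kHz.
32.15 kHz > fs/2 = 21.925 kHz, folds to fs − 32.15 kHz = 11.7 kHz.
227.65 kHz mod fs = 8.4 kHz.
8.4 kHz ≤ fs/2 = 21.925 kHz, appears at 8.4 kHz.
Distinct values: {7.75 kHz, 8.4 kHz, 11.7 kHz, 16.35 kHz} → 4.

4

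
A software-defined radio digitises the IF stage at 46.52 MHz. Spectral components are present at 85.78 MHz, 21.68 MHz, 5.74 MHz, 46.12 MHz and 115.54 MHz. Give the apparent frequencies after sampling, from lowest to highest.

fs/2 = 23.26 MHz.
85.78 MHz mod fs = 39.26 MHz.
39.26 MHz > fs/2 = 23.26 MHz, folds to fs − 39.26 MHz = 7.26 MHz.
21.68 MHz ≤ fs/2 = 23.26 MHz, passes unchanged.
5.74 MHz ≤ fs/2 = 23.26 MHz, passes unchanged.
46.12 MHz > fs/2 = 23.26 MHz, folds to fs − 46.12 MHz = 0.4 MHz.
115.54 MHz mod fs = 22.5 MHz.
22.5 MHz ≤ fs/2 = 23.26 MHz, appears at 22.5 MHz.
Distinct values: {0.4 MHz, 5.74 MHz, 7.26 MHz, 21.68 MHz, 22.5 MHz}.

0.4 MHz, 5.74 MHz, 7.26 MHz, 21.68 MHz, 22.5 MHz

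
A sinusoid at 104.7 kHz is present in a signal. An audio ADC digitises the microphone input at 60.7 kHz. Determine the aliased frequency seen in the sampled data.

104.7 kHz mod fs = 44 kHz.
44 kHz > fs/2 = 30.35 kHz, folds to fs − 44 kHz = 16.7 kHz.

16.7 kHz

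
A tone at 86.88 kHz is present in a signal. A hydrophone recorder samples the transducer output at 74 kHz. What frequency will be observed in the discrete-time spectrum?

12.88 kHz

86.88 kHz mod fs = 12.88 kHz.
12.88 kHz ≤ fs/2 = 37 kHz, appears at 12.88 kHz.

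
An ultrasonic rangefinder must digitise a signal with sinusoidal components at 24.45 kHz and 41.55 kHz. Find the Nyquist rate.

Highest-frequency component: 41.55 kHz.
Nyquist rate = 2 × 41.55 kHz = 83.1 kHz.

83.1 kHz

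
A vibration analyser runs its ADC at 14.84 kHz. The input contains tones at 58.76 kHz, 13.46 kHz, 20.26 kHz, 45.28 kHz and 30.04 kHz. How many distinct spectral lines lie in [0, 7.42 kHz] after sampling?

fs/2 = 7.42 kHz.
58.76 kHz mod fs = 14.24 kHz.
14.24 kHz > fs/2 = 7.42 kHz, folds to fs − 14.24 kHz = 0.6 kHz.
13.46 kHz > fs/2 = 7.42 kHz, folds to fs − 13.46 kHz = 1.38 kHz.
20.26 kHz mod fs = 5.42 kHz.
5.42 kHz ≤ fs/2 = 7.42 kHz, appears at 5.42 kHz.
45.28 kHz mod fs = 0.76 kHz.
0.76 kHz ≤ fs/2 = 7.42 kHz, appears at 0.76 kHz.
30.04 kHz mod fs = 0.36 kHz.
0.36 kHz ≤ fs/2 = 7.42 kHz, appears at 0.36 kHz.
Distinct values: {0.36 kHz, 0.6 kHz, 0.76 kHz, 1.38 kHz, 5.42 kHz} → 5.

5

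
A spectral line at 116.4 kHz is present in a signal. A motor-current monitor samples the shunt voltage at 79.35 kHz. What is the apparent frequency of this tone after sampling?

37.05 kHz

116.4 kHz mod fs = 37.05 kHz.
37.05 kHz ≤ fs/2 = 39.675 kHz, appears at 37.05 kHz.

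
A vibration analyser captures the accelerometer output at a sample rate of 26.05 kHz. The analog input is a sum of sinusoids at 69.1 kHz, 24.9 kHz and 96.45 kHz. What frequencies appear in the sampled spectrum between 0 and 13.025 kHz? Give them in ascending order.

fs/2 = 13.025 kHz.
69.1 kHz mod fs = 17 kHz.
17 kHz > fs/2 = 13.025 kHz, folds to fs − 17 kHz = 9.05 kHz.
24.9 kHz > fs/2 = 13.025 kHz, folds to fs − 24.9 kHz = 1.15 kHz.
96.45 kHz mod fs = 18.3 kHz.
18.3 kHz > fs/2 = 13.025 kHz, folds to fs − 18.3 kHz = 7.75 kHz.
Distinct values: {1.15 kHz, 7.75 kHz, 9.05 kHz}.

1.15 kHz, 7.75 kHz, 9.05 kHz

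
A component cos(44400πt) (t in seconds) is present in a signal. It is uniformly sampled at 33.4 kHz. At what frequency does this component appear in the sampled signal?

11.2 kHz

ω = 44400π rad/s → f = ω/(2π) = 22200 Hz = 22.2 kHz.
22.2 kHz > fs/2 = 16.7 kHz, folds to fs − 22.2 kHz = 11.2 kHz.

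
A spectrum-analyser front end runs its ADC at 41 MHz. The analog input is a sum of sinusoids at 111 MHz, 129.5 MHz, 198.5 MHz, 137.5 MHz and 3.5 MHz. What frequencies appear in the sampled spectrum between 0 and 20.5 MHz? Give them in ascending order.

3.5 MHz, 6.5 MHz, 12 MHz, 14.5 MHz

fs/2 = 20.5 MHz.
111 MHz mod fs = 29 MHz.
29 MHz > fs/2 = 20.5 MHz, folds to fs − 29 MHz = 12 MHz.
129.5 MHz mod fs = 6.5 MHz.
6.5 MHz ≤ fs/2 = 20.5 MHz, appears at 6.5 MHz.
198.5 MHz mod fs = 34.5 MHz.
34.5 MHz > fs/2 = 20.5 MHz, folds to fs − 34.5 MHz = 6.5 MHz.
137.5 MHz mod fs = 14.5 MHz.
14.5 MHz ≤ fs/2 = 20.5 MHz, appears at 14.5 MHz.
3.5 MHz ≤ fs/2 = 20.5 MHz, passes unchanged.
Distinct values: {3.5 MHz, 6.5 MHz, 12 MHz, 14.5 MHz}.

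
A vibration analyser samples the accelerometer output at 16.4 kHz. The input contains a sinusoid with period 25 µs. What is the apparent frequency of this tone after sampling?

T = 25 µs → f = 1/T = 40 kHz.
40 kHz mod fs = 7.2 kHz.
7.2 kHz ≤ fs/2 = 8.2 kHz, appears at 7.2 kHz.

7.2 kHz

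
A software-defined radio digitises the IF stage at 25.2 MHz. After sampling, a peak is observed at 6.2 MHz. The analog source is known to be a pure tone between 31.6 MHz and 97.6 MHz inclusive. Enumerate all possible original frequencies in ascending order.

Frequencies that alias to 6.2 MHz are k·fs ± 6.2 MHz for integer k ≥ 0.
k=0: 6.2 MHz.
k=1: 19 MHz, 31.4 MHz.
k=2: 44.2 MHz, 56.6 MHz.
k=3: 69.4 MHz, 81.8 MHz.
k=4: 94.6 MHz, 107 MHz.
k=5: 119.8 MHz, 132.2 MHz.
Within [31.6 MHz, 97.6 MHz]: 44.2 MHz, 56.6 MHz, 69.4 MHz, 81.8 MHz, 94.6 MHz.

44.2 MHz, 56.6 MHz, 69.4 MHz, 81.8 MHz, 94.6 MHz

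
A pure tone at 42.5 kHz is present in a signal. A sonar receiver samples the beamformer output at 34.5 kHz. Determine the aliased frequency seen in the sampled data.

42.5 kHz mod fs = 8 kHz.
8 kHz ≤ fs/2 = 17.25 kHz, appears at 8 kHz.

8 kHz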